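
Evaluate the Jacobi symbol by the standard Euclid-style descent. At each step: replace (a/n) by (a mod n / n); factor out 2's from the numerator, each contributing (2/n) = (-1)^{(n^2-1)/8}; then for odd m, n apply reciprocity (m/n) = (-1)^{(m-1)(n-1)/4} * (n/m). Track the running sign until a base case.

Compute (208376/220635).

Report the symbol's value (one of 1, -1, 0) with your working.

1

factor out 2^3: 208376 = 2^3·26047; with 220635 mod 8 = 3, (2/220635) = -1; sign now -1; continue with (26047/220635)
flip (26047/220635) -> (220635/26047): both odd, 26047 mod 4 = 3, 220635 mod 4 = 3, so the flip contributes -1; sign now +1
(220635/26047): 220635 mod 26047 = 12259, so (220635/26047) = (12259/26047)
flip (12259/26047) -> (26047/12259): both odd, 12259 mod 4 = 3, 26047 mod 4 = 3, so the flip contributes -1; sign now -1
(26047/12259): 26047 mod 12259 = 1529, so (26047/12259) = (1529/12259)
flip (1529/12259) -> (12259/1529): both odd, 1529 mod 4 = 1, 12259 mod 4 = 3, so the flip contributes +1; sign now -1
(12259/1529): 12259 mod 1529 = 27, so (12259/1529) = (27/1529)
flip (27/1529) -> (1529/27): both odd, 27 mod 4 = 3, 1529 mod 4 = 1, so the flip contributes +1; sign now -1
(1529/27): 1529 mod 27 = 17, so (1529/27) = (17/27)
flip (17/27) -> (27/17): both odd, 17 mod 4 = 1, 27 mod 4 = 3, so the flip contributes +1; sign now -1
(27/17): 27 mod 17 = 10, so (27/17) = (10/17)
factor out 2^1: 10 = 2^1·5; with 17 mod 8 = 1, (2/17) = +1; sign now -1; continue with (5/17)
flip (5/17) -> (17/5): both odd, 5 mod 4 = 1, 17 mod 4 = 1, so the flip contributes +1; sign now -1
(17/5): 17 mod 5 = 2, so (17/5) = (2/5)
factor out 2^1: 2 = 2^1·1; with 5 mod 8 = 5, (2/5) = -1; sign now +1; continue with (1/5)
reached (1/5) = 1, so the symbol is +1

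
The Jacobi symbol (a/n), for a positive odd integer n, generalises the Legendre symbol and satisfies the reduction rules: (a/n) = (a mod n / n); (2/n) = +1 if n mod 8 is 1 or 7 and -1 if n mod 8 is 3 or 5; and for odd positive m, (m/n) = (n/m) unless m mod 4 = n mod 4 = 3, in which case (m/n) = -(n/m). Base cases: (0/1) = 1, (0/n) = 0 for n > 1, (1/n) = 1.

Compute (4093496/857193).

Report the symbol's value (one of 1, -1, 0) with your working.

(4093496/857193): 4093496 mod 857193 = 664724, so (4093496/857193) = (664724/857193)
factor out 2^2: 664724 = 2^2·166181; with 857193 mod 8 = 1, (2/857193) = +1; sign now +1; continue with (166181/857193)
flip (166181/857193) -> (857193/166181): both odd, 166181 mod 4 = 1, 857193 mod 4 = 1, so the flip contributes +1; sign now +1
(857193/166181): 857193 mod 166181 = 26288, so (857193/166181) = (26288/166181)
factor out 2^4: 26288 = 2^4·1643; with 166181 mod 8 = 5, (2/166181) = -1; sign now +1; continue with (1643/166181)
flip (1643/166181) -> (166181/1643): both odd, 1643 mod 4 = 3, 166181 mod 4 = 1, so the flip contributes +1; sign now +1
(166181/1643): 166181 mod 1643 = 238, so (166181/1643) = (238/1643)
factor out 2^1: 238 = 2^1·119; with 1643 mod 8 = 3, (2/1643) = -1; sign now -1; continue with (119/1643)
flip (119/1643) -> (1643/119): both odd, 119 mod 4 = 3, 1643 mod 4 = 3, so the flip contributes -1; sign now +1
(1643/119): 1643 mod 119 = 96, so (1643/119) = (96/119)
factor out 2^5: 96 = 2^5·3; with 119 mod 8 = 7, (2/119) = +1; sign now +1; continue with (3/119)
flip (3/119) -> (119/3): both odd, 3 mod 4 = 3, 119 mod 4 = 3, so the flip contributes -1; sign now -1
(119/3): 119 mod 3 = 2, so (119/3) = (2/3)
factor out 2^1: 2 = 2^1·1; with 3 mod 8 = 3, (2/3) = -1; sign now +1; continue with (1/3)
reached (1/3) = 1, so the symbol is +1

1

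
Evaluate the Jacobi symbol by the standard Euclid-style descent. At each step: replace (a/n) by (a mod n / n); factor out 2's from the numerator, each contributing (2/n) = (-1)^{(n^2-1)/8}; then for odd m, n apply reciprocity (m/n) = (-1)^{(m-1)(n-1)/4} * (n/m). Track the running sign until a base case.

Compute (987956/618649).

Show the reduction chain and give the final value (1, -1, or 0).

(987956/618649) = (369307/618649)   [reduce mod 618649]
reciprocity: (369307/618649) = +1·(618649/369307) since 369307 mod 4 = 3, 618649 mod 4 = 1; sign now +1
(618649/369307) = (249342/369307)   [reduce mod 369307]
249342 = 2^1·124671; (2/369307) = -1 since 369307 mod 8 = 3, so (249342/369307) = (-1)^1·(124671/369307); sign now -1
reciprocity: (124671/369307) = -1·(369307/124671) since 124671 mod 4 = 3, 369307 mod 4 = 3; sign now +1
(369307/124671) = (119965/124671)   [reduce mod 124671]
reciprocity: (119965/124671) = +1·(124671/119965) since 119965 mod 4 = 1, 124671 mod 4 = 3; sign now +1
(124671/119965) = (4706/119965)   [reduce mod 119965]
4706 = 2^1·2353; (2/119965) = -1 since 119965 mod 8 = 5, so (4706/119965) = (-1)^1·(2353/119965); sign now -1
reciprocity: (2353/119965) = +1·(119965/2353) since 2353 mod 4 = 1, 119965 mod 4 = 1; sign now -1
(119965/2353) = (2315/2353)   [reduce mod 2353]
reciprocity: (2315/2353) = +1·(2353/2315) since 2315 mod 4 = 3, 2353 mod 4 = 1; sign now -1
(2353/2315) = (38/2315)   [reduce mod 2315]
38 = 2^1·19; (2/2315) = -1 since 2315 mod 8 = 3, so (38/2315) = (-1)^1·(19/2315); sign now +1
reciprocity: (19/2315) = -1·(2315/19) since 19 mod 4 = 3, 2315 mod 4 = 3; sign now -1
(2315/19) = (16/19)   [reduce mod 19]
16 = 2^4·1; (2/19) = -1 since 19 mod 8 = 3, so (16/19) = (-1)^4·(1/19); sign now -1
(1/19) = 1; final value = sign = -1

-1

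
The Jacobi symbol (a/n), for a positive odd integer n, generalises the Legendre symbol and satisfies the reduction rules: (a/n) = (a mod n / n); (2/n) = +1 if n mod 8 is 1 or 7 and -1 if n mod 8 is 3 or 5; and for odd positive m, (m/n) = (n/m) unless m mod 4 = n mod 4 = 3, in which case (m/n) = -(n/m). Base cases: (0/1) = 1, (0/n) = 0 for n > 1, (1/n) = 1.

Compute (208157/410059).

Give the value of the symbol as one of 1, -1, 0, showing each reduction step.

flip (208157/410059) -> (410059/208157): both odd, 208157 mod 4 = 1, 410059 mod 4 = 3, so the flip contributes +1; sign now +1
(410059/208157): 410059 mod 208157 = 201902, so (410059/208157) = (201902/208157)
factor out 2^1: 201902 = 2^1·100951; with 208157 mod 8 = 5, (2/208157) = -1; sign now -1; continue with (100951/208157)
flip (100951/208157) -> (208157/100951): both odd, 100951 mod 4 = 3, 208157 mod 4 = 1, so the flip contributes +1; sign now -1
(208157/100951): 208157 mod 100951 = 6255, so (208157/100951) = (6255/100951)
flip (6255/100951) -> (100951/6255): both odd, 6255 mod 4 = 3, 100951 mod 4 = 3, so the flip contributes -1; sign now +1
(100951/6255): 100951 mod 6255 = 871, so (100951/6255) = (871/6255)
flip (871/6255) -> (6255/871): both odd, 871 mod 4 = 3, 6255 mod 4 = 3, so the flip contributes -1; sign now -1
(6255/871): 6255 mod 871 = 158, so (6255/871) = (158/871)
factor out 2^1: 158 = 2^1·79; with 871 mod 8 = 7, (2/871) = +1; sign now -1; continue with (79/871)
flip (79/871) -> (871/79): both odd, 79 mod 4 = 3, 871 mod 4 = 3, so the flip contributes -1; sign now +1
(871/79): 871 mod 79 = 2, so (871/79) = (2/79)
factor out 2^1: 2 = 2^1·1; with 79 mod 8 = 7, (2/79) = +1; sign now +1; continue with (1/79)
reached (1/79) = 1, so the symbol is +1

1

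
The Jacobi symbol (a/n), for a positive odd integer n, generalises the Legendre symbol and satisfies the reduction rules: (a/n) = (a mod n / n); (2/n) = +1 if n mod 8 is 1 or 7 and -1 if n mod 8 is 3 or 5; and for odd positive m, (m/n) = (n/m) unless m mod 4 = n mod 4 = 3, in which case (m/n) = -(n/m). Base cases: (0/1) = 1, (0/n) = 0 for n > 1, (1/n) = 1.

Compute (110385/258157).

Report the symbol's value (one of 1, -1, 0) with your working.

-1

reciprocity: (110385/258157) = +1·(258157/110385) since 110385 mod 4 = 1, 258157 mod 4 = 1; sign now +1
(258157/110385) = (37387/110385)   [reduce mod 110385]
reciprocity: (37387/110385) = +1·(110385/37387) since 37387 mod 4 = 3, 110385 mod 4 = 1; sign now +1
(110385/37387) = (35611/37387)   [reduce mod 37387]
reciprocity: (35611/37387) = -1·(37387/35611) since 35611 mod 4 = 3, 37387 mod 4 = 3; sign now -1
(37387/35611) = (1776/35611)   [reduce mod 35611]
1776 = 2^4·111; (2/35611) = -1 since 35611 mod 8 = 3, so (1776/35611) = (-1)^4·(111/35611); sign now -1
reciprocity: (111/35611) = -1·(35611/111) since 111 mod 4 = 3, 35611 mod 4 = 3; sign now +1
(35611/111) = (91/111)   [reduce mod 111]
reciprocity: (91/111) = -1·(111/91) since 91 mod 4 = 3, 111 mod 4 = 3; sign now -1
(111/91) = (20/91)   [reduce mod 91]
20 = 2^2·5; (2/91) = -1 since 91 mod 8 = 3, so (20/91) = (-1)^2·(5/91); sign now -1
reciprocity: (5/91) = +1·(91/5) since 5 mod 4 = 1, 91 mod 4 = 3; sign now -1
(91/5) = (1/5)   [reduce mod 5]
(1/5) = 1; final value = sign = -1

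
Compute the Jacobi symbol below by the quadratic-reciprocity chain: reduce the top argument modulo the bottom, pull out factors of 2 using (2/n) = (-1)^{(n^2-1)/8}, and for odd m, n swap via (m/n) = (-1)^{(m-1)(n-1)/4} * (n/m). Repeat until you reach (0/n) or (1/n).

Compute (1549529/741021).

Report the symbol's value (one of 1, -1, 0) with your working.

(1549529/741021) = (67487/741021)   [reduce mod 741021]
reciprocity: (67487/741021) = +1·(741021/67487) since 67487 mod 4 = 3, 741021 mod 4 = 1; sign now +1
(741021/67487) = (66151/67487)   [reduce mod 67487]
reciprocity: (66151/67487) = -1·(67487/66151) since 66151 mod 4 = 3, 67487 mod 4 = 3; sign now -1
(67487/66151) = (1336/66151)   [reduce mod 66151]
1336 = 2^3·167; (2/66151) = +1 since 66151 mod 8 = 7, so (1336/66151) = (+1)^3·(167/66151); sign now -1
reciprocity: (167/66151) = -1·(66151/167) since 167 mod 4 = 3, 66151 mod 4 = 3; sign now +1
(66151/167) = (19/167)   [reduce mod 167]
reciprocity: (19/167) = -1·(167/19) since 19 mod 4 = 3, 167 mod 4 = 3; sign now -1
(167/19) = (15/19)   [reduce mod 19]
reciprocity: (15/19) = -1·(19/15) since 15 mod 4 = 3, 19 mod 4 = 3; sign now +1
(19/15) = (4/15)   [reduce mod 15]
4 = 2^2·1; (2/15) = +1 since 15 mod 8 = 7, so (4/15) = (+1)^2·(1/15); sign now +1
(1/15) = 1; final value = sign = +1

1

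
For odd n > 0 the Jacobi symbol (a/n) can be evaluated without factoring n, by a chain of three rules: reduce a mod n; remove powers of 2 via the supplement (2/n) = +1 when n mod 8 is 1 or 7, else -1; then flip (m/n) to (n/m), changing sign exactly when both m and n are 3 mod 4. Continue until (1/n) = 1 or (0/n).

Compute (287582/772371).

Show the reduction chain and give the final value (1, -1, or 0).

factor out 2^1: 287582 = 2^1·143791; with 772371 mod 8 = 3, (2/772371) = -1; sign now -1; continue with (143791/772371)
flip (143791/772371) -> (772371/143791): both odd, 143791 mod 4 = 3, 772371 mod 4 = 3, so the flip contributes -1; sign now +1
(772371/143791): 772371 mod 143791 = 53416, so (772371/143791) = (53416/143791)
factor out 2^3: 53416 = 2^3·6677; with 143791 mod 8 = 7, (2/143791) = +1; sign now +1; continue with (6677/143791)
flip (6677/143791) -> (143791/6677): both odd, 6677 mod 4 = 1, 143791 mod 4 = 3, so the flip contributes +1; sign now +1
(143791/6677): 143791 mod 6677 = 3574, so (143791/6677) = (3574/6677)
factor out 2^1: 3574 = 2^1·1787; with 6677 mod 8 = 5, (2/6677) = -1; sign now -1; continue with (1787/6677)
flip (1787/6677) -> (6677/1787): both odd, 1787 mod 4 = 3, 6677 mod 4 = 1, so the flip contributes +1; sign now -1
(6677/1787): 6677 mod 1787 = 1316, so (6677/1787) = (1316/1787)
factor out 2^2: 1316 = 2^2·329; with 1787 mod 8 = 3, (2/1787) = -1; sign now -1; continue with (329/1787)
flip (329/1787) -> (1787/329): both odd, 329 mod 4 = 1, 1787 mod 4 = 3, so the flip contributes +1; sign now -1
(1787/329): 1787 mod 329 = 142, so (1787/329) = (142/329)
factor out 2^1: 142 = 2^1·71; with 329 mod 8 = 1, (2/329) = +1; sign now -1; continue with (71/329)
flip (71/329) -> (329/71): both odd, 71 mod 4 = 3, 329 mod 4 = 1, so the flip contributes +1; sign now -1
(329/71): 329 mod 71 = 45, so (329/71) = (45/71)
flip (45/71) -> (71/45): both odd, 45 mod 4 = 1, 71 mod 4 = 3, so the flip contributes +1; sign now -1
(71/45): 71 mod 45 = 26, so (71/45) = (26/45)
factor out 2^1: 26 = 2^1·13; with 45 mod 8 = 5, (2/45) = -1; sign now +1; continue with (13/45)
flip (13/45) -> (45/13): both odd, 13 mod 4 = 1, 45 mod 4 = 1, so the flip contributes +1; sign now +1
(45/13): 45 mod 13 = 6, so (45/13) = (6/13)
factor out 2^1: 6 = 2^1·3; with 13 mod 8 = 5, (2/13) = -1; sign now -1; continue with (3/13)
flip (3/13) -> (13/3): both odd, 3 mod 4 = 3, 13 mod 4 = 1, so the flip contributes +1; sign now -1
(13/3): 13 mod 3 = 1, so (13/3) = (1/3)
reached (1/3) = 1, so the symbol is -1

-1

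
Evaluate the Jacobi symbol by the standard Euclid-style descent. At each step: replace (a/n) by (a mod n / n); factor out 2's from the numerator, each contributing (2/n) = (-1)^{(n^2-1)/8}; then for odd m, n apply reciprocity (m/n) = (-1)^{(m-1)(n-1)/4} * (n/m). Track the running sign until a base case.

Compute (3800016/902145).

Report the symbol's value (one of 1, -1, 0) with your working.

0

(3800016/902145): 3800016 mod 902145 = 191436, so (3800016/902145) = (191436/902145)
factor out 2^2: 191436 = 2^2·47859; with 902145 mod 8 = 1, (2/902145) = +1; sign now +1; continue with (47859/902145)
flip (47859/902145) -> (902145/47859): both odd, 47859 mod 4 = 3, 902145 mod 4 = 1, so the flip contributes +1; sign now +1
(902145/47859): 902145 mod 47859 = 40683, so (902145/47859) = (40683/47859)
flip (40683/47859) -> (47859/40683): both odd, 40683 mod 4 = 3, 47859 mod 4 = 3, so the flip contributes -1; sign now -1
(47859/40683): 47859 mod 40683 = 7176, so (47859/40683) = (7176/40683)
factor out 2^3: 7176 = 2^3·897; with 40683 mod 8 = 3, (2/40683) = -1; sign now +1; continue with (897/40683)
flip (897/40683) -> (40683/897): both odd, 897 mod 4 = 1, 40683 mod 4 = 3, so the flip contributes +1; sign now +1
(40683/897): 40683 mod 897 = 318, so (40683/897) = (318/897)
factor out 2^1: 318 = 2^1·159; with 897 mod 8 = 1, (2/897) = +1; sign now +1; continue with (159/897)
flip (159/897) -> (897/159): both odd, 159 mod 4 = 3, 897 mod 4 = 1, so the flip contributes +1; sign now +1
(897/159): 897 mod 159 = 102, so (897/159) = (102/159)
factor out 2^1: 102 = 2^1·51; with 159 mod 8 = 7, (2/159) = +1; sign now +1; continue with (51/159)
flip (51/159) -> (159/51): both odd, 51 mod 4 = 3, 159 mod 4 = 3, so the flip contributes -1; sign now -1
(159/51): 159 mod 51 = 6, so (159/51) = (6/51)
factor out 2^1: 6 = 2^1·3; with 51 mod 8 = 3, (2/51) = -1; sign now +1; continue with (3/51)
flip (3/51) -> (51/3): both odd, 3 mod 4 = 3, 51 mod 4 = 3, so the flip contributes -1; sign now -1
(51/3): 51 mod 3 = 0, so (51/3) = (0/3)
reached (0/3); gcd(a, n) > 1, so (0/3) = 0 and the symbol is 0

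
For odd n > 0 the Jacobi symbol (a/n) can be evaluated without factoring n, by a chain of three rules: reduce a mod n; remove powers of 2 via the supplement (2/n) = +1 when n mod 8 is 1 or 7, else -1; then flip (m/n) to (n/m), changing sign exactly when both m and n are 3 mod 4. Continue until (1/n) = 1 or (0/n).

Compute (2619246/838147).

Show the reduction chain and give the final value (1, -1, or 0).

-1

(2619246/838147): 2619246 mod 838147 = 104805, so (2619246/838147) = (104805/838147)
flip (104805/838147) -> (838147/104805): both odd, 104805 mod 4 = 1, 838147 mod 4 = 3, so the flip contributes +1; sign now +1
(838147/104805): 838147 mod 104805 = 104512, so (838147/104805) = (104512/104805)
factor out 2^6: 104512 = 2^6·1633; with 104805 mod 8 = 5, (2/104805) = -1; sign now +1; continue with (1633/104805)
flip (1633/104805) -> (104805/1633): both odd, 1633 mod 4 = 1, 104805 mod 4 = 1, so the flip contributes +1; sign now +1
(104805/1633): 104805 mod 1633 = 293, so (104805/1633) = (293/1633)
flip (293/1633) -> (1633/293): both odd, 293 mod 4 = 1, 1633 mod 4 = 1, so the flip contributes +1; sign now +1
(1633/293): 1633 mod 293 = 168, so (1633/293) = (168/293)
factor out 2^3: 168 = 2^3·21; with 293 mod 8 = 5, (2/293) = -1; sign now -1; continue with (21/293)
flip (21/293) -> (293/21): both odd, 21 mod 4 = 1, 293 mod 4 = 1, so the flip contributes +1; sign now -1
(293/21): 293 mod 21 = 20, so (293/21) = (20/21)
factor out 2^2: 20 = 2^2·5; with 21 mod 8 = 5, (2/21) = -1; sign now -1; continue with (5/21)
flip (5/21) -> (21/5): both odd, 5 mod 4 = 1, 21 mod 4 = 1, so the flip contributes +1; sign now -1
(21/5): 21 mod 5 = 1, so (21/5) = (1/5)
reached (1/5) = 1, so the symbol is -1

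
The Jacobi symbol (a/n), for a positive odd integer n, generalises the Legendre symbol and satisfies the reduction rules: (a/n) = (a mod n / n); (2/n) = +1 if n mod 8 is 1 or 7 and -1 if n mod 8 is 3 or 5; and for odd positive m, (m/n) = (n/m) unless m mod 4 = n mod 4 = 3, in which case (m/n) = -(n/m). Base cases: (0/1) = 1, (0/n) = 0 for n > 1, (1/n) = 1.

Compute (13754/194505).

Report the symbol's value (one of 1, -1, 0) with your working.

13754 = 2^1·6877; (2/194505) = +1 since 194505 mod 8 = 1, so (13754/194505) = (+1)^1·(6877/194505); sign now +1
reciprocity: (6877/194505) = +1·(194505/6877) since 6877 mod 4 = 1, 194505 mod 4 = 1; sign now +1
(194505/6877) = (1949/6877)   [reduce mod 6877]
reciprocity: (1949/6877) = +1·(6877/1949) since 1949 mod 4 = 1, 6877 mod 4 = 1; sign now +1
(6877/1949) = (1030/1949)   [reduce mod 1949]
1030 = 2^1·515; (2/1949) = -1 since 1949 mod 8 = 5, so (1030/1949) = (-1)^1·(515/1949); sign now -1
reciprocity: (515/1949) = +1·(1949/515) since 515 mod 4 = 3, 1949 mod 4 = 1; sign now -1
(1949/515) = (404/515)   [reduce mod 515]
404 = 2^2·101; (2/515) = -1 since 515 mod 8 = 3, so (404/515) = (-1)^2·(101/515); sign now -1
reciprocity: (101/515) = +1·(515/101) since 101 mod 4 = 1, 515 mod 4 = 3; sign now -1
(515/101) = (10/101)   [reduce mod 101]
10 = 2^1·5; (2/101) = -1 since 101 mod 8 = 5, so (10/101) = (-1)^1·(5/101); sign now +1
reciprocity: (5/101) = +1·(101/5) since 5 mod 4 = 1, 101 mod 4 = 1; sign now +1
(101/5) = (1/5)   [reduce mod 5]
(1/5) = 1; final value = sign = +1

1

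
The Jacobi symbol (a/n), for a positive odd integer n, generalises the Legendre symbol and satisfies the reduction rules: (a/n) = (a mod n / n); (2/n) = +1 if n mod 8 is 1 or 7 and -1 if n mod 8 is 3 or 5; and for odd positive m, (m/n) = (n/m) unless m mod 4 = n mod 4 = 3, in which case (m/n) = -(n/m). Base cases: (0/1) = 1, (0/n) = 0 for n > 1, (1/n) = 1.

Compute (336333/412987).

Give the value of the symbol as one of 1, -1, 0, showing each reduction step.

reciprocity: (336333/412987) = +1·(412987/336333) since 336333 mod 4 = 1, 412987 mod 4 = 3; sign now +1
(412987/336333) = (76654/336333)   [reduce mod 336333]
76654 = 2^1·38327; (2/336333) = -1 since 336333 mod 8 = 5, so (76654/336333) = (-1)^1·(38327/336333); sign now -1
reciprocity: (38327/336333) = +1·(336333/38327) since 38327 mod 4 = 3, 336333 mod 4 = 1; sign now -1
(336333/38327) = (29717/38327)   [reduce mod 38327]
reciprocity: (29717/38327) = +1·(38327/29717) since 29717 mod 4 = 1, 38327 mod 4 = 3; sign now -1
(38327/29717) = (8610/29717)   [reduce mod 29717]
8610 = 2^1·4305; (2/29717) = -1 since 29717 mod 8 = 5, so (8610/29717) = (-1)^1·(4305/29717); sign now +1
reciprocity: (4305/29717) = +1·(29717/4305) since 4305 mod 4 = 1, 29717 mod 4 = 1; sign now +1
(29717/4305) = (3887/4305)   [reduce mod 4305]
reciprocity: (3887/4305) = +1·(4305/3887) since 3887 mod 4 = 3, 4305 mod 4 = 1; sign now +1
(4305/3887) = (418/3887)   [reduce mod 3887]
418 = 2^1·209; (2/3887) = +1 since 3887 mod 8 = 7, so (418/3887) = (+1)^1·(209/3887); sign now +1
reciprocity: (209/3887) = +1·(3887/209) since 209 mod 4 = 1, 3887 mod 4 = 3; sign now +1
(3887/209) = (125/209)   [reduce mod 209]
reciprocity: (125/209) = +1·(209/125) since 125 mod 4 = 1, 209 mod 4 = 1; sign now +1
(209/125) = (84/125)   [reduce mod 125]
84 = 2^2·21; (2/125) = -1 since 125 mod 8 = 5, so (84/125) = (-1)^2·(21/125); sign now +1
reciprocity: (21/125) = +1·(125/21) since 21 mod 4 = 1, 125 mod 4 = 1; sign now +1
(125/21) = (20/21)   [reduce mod 21]
20 = 2^2·5; (2/21) = -1 since 21 mod 8 = 5, so (20/21) = (-1)^2·(5/21); sign now +1
reciprocity: (5/21) = +1·(21/5) since 5 mod 4 = 1, 21 mod 4 = 1; sign now +1
(21/5) = (1/5)   [reduce mod 5]
(1/5) = 1; final value = sign = +1

1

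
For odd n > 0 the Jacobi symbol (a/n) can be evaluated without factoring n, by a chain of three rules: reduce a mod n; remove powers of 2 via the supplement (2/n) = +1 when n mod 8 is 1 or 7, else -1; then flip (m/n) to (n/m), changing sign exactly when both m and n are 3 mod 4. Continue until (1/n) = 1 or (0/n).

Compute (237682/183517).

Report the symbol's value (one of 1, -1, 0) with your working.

(237682/183517): 237682 mod 183517 = 54165, so (237682/183517) = (54165/183517)
flip (54165/183517) -> (183517/54165): both odd, 54165 mod 4 = 1, 183517 mod 4 = 1, so the flip contributes +1; sign now +1
(183517/54165): 183517 mod 54165 = 21022, so (183517/54165) = (21022/54165)
factor out 2^1: 21022 = 2^1·10511; with 54165 mod 8 = 5, (2/54165) = -1; sign now -1; continue with (10511/54165)
flip (10511/54165) -> (54165/10511): both odd, 10511 mod 4 = 3, 54165 mod 4 = 1, so the flip contributes +1; sign now -1
(54165/10511): 54165 mod 10511 = 1610, so (54165/10511) = (1610/10511)
factor out 2^1: 1610 = 2^1·805; with 10511 mod 8 = 7, (2/10511) = +1; sign now -1; continue with (805/10511)
flip (805/10511) -> (10511/805): both odd, 805 mod 4 = 1, 10511 mod 4 = 3, so the flip contributes +1; sign now -1
(10511/805): 10511 mod 805 = 46, so (10511/805) = (46/805)
factor out 2^1: 46 = 2^1·23; with 805 mod 8 = 5, (2/805) = -1; sign now +1; continue with (23/805)
flip (23/805) -> (805/23): both odd, 23 mod 4 = 3, 805 mod 4 = 1, so the flip contributes +1; sign now +1
(805/23): 805 mod 23 = 0, so (805/23) = (0/23)
reached (0/23); gcd(a, n) > 1, so (0/23) = 0 and the symbol is 0

0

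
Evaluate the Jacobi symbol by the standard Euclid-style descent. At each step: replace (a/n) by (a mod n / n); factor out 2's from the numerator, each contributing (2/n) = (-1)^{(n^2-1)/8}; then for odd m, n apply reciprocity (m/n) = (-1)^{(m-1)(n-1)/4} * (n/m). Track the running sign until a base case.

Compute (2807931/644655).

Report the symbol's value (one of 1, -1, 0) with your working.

(2807931/644655): 2807931 mod 644655 = 229311, so (2807931/644655) = (229311/644655)
flip (229311/644655) -> (644655/229311): both odd, 229311 mod 4 = 3, 644655 mod 4 = 3, so the flip contributes -1; sign now -1
(644655/229311): 644655 mod 229311 = 186033, so (644655/229311) = (186033/229311)
flip (186033/229311) -> (229311/186033): both odd, 186033 mod 4 = 1, 229311 mod 4 = 3, so the flip contributes +1; sign now -1
(229311/186033): 229311 mod 186033 = 43278, so (229311/186033) = (43278/186033)
factor out 2^1: 43278 = 2^1·21639; with 186033 mod 8 = 1, (2/186033) = +1; sign now -1; continue with (21639/186033)
flip (21639/186033) -> (186033/21639): both odd, 21639 mod 4 = 3, 186033 mod 4 = 1, so the flip contributes +1; sign now -1
(186033/21639): 186033 mod 21639 = 12921, so (186033/21639) = (12921/21639)
flip (12921/21639) -> (21639/12921): both odd, 12921 mod 4 = 1, 21639 mod 4 = 3, so the flip contributes +1; sign now -1
(21639/12921): 21639 mod 12921 = 8718, so (21639/12921) = (8718/12921)
factor out 2^1: 8718 = 2^1·4359; with 12921 mod 8 = 1, (2/12921) = +1; sign now -1; continue with (4359/12921)
flip (4359/12921) -> (12921/4359): both odd, 4359 mod 4 = 3, 12921 mod 4 = 1, so the flip contributes +1; sign now -1
(12921/4359): 12921 mod 4359 = 4203, so (12921/4359) = (4203/4359)
flip (4203/4359) -> (4359/4203): both odd, 4203 mod 4 = 3, 4359 mod 4 = 3, so the flip contributes -1; sign now +1
(4359/4203): 4359 mod 4203 = 156, so (4359/4203) = (156/4203)
factor out 2^2: 156 = 2^2·39; with 4203 mod 8 = 3, (2/4203) = -1; sign now +1; continue with (39/4203)
flip (39/4203) -> (4203/39): both odd, 39 mod 4 = 3, 4203 mod 4 = 3, so the flip contributes -1; sign now -1
(4203/39): 4203 mod 39 = 30, so (4203/39) = (30/39)
factor out 2^1: 30 = 2^1·15; with 39 mod 8 = 7, (2/39) = +1; sign now -1; continue with (15/39)
flip (15/39) -> (39/15): both odd, 15 mod 4 = 3, 39 mod 4 = 3, so the flip contributes -1; sign now +1
(39/15): 39 mod 15 = 9, so (39/15) = (9/15)
flip (9/15) -> (15/9): both odd, 9 mod 4 = 1, 15 mod 4 = 3, so the flip contributes +1; sign now +1
(15/9): 15 mod 9 = 6, so (15/9) = (6/9)
factor out 2^1: 6 = 2^1·3; with 9 mod 8 = 1, (2/9) = +1; sign now +1; continue with (3/9)
flip (3/9) -> (9/3): both odd, 3 mod 4 = 3, 9 mod 4 = 1, so the flip contributes +1; sign now +1
(9/3): 9 mod 3 = 0, so (9/3) = (0/3)
reached (0/3); gcd(a, n) > 1, so (0/3) = 0 and the symbol is 0

0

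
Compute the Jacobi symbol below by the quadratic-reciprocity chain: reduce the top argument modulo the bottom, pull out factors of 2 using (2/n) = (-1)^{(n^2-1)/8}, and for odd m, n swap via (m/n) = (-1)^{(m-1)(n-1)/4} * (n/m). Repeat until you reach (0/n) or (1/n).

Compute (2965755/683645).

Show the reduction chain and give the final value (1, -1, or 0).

(2965755/683645): 2965755 mod 683645 = 231175, so (2965755/683645) = (231175/683645)
flip (231175/683645) -> (683645/231175): both odd, 231175 mod 4 = 3, 683645 mod 4 = 1, so the flip contributes +1; sign now +1
(683645/231175): 683645 mod 231175 = 221295, so (683645/231175) = (221295/231175)
flip (221295/231175) -> (231175/221295): both odd, 221295 mod 4 = 3, 231175 mod 4 = 3, so the flip contributes -1; sign now -1
(231175/221295): 231175 mod 221295 = 9880, so (231175/221295) = (9880/221295)
factor out 2^3: 9880 = 2^3·1235; with 221295 mod 8 = 7, (2/221295) = +1; sign now -1; continue with (1235/221295)
flip (1235/221295) -> (221295/1235): both odd, 1235 mod 4 = 3, 221295 mod 4 = 3, so the flip contributes -1; sign now +1
(221295/1235): 221295 mod 1235 = 230, so (221295/1235) = (230/1235)
factor out 2^1: 230 = 2^1·115; with 1235 mod 8 = 3, (2/1235) = -1; sign now -1; continue with (115/1235)
flip (115/1235) -> (1235/115): both odd, 115 mod 4 = 3, 1235 mod 4 = 3, so the flip contributes -1; sign now +1
(1235/115): 1235 mod 115 = 85, so (1235/115) = (85/115)
flip (85/115) -> (115/85): both odd, 85 mod 4 = 1, 115 mod 4 = 3, so the flip contributes +1; sign now +1
(115/85): 115 mod 85 = 30, so (115/85) = (30/85)
factor out 2^1: 30 = 2^1·15; with 85 mod 8 = 5, (2/85) = -1; sign now -1; continue with (15/85)
flip (15/85) -> (85/15): both odd, 15 mod 4 = 3, 85 mod 4 = 1, so the flip contributes +1; sign now -1
(85/15): 85 mod 15 = 10, so (85/15) = (10/15)
factor out 2^1: 10 = 2^1·5; with 15 mod 8 = 7, (2/15) = +1; sign now -1; continue with (5/15)
flip (5/15) -> (15/5): both odd, 5 mod 4 = 1, 15 mod 4 = 3, so the flip contributes +1; sign now -1
(15/5): 15 mod 5 = 0, so (15/5) = (0/5)
reached (0/5); gcd(a, n) > 1, so (0/5) = 0 and the symbol is 0

0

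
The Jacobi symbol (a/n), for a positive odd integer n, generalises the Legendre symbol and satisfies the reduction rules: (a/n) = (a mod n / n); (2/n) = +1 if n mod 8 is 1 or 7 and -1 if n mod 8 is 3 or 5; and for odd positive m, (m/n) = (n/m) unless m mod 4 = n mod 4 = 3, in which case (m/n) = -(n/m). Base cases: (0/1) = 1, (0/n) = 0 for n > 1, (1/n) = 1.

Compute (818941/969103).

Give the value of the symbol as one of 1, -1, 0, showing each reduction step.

1

reciprocity: (818941/969103) = +1·(969103/818941) since 818941 mod 4 = 1, 969103 mod 4 = 3; sign now +1
(969103/818941) = (150162/818941)   [reduce mod 818941]
150162 = 2^1·75081; (2/818941) = -1 since 818941 mod 8 = 5, so (150162/818941) = (-1)^1·(75081/818941); sign now -1
reciprocity: (75081/818941) = +1·(818941/75081) since 75081 mod 4 = 1, 818941 mod 4 = 1; sign now -1
(818941/75081) = (68131/75081)   [reduce mod 75081]
reciprocity: (68131/75081) = +1·(75081/68131) since 68131 mod 4 = 3, 75081 mod 4 = 1; sign now -1
(75081/68131) = (6950/68131)   [reduce mod 68131]
6950 = 2^1·3475; (2/68131) = -1 since 68131 mod 8 = 3, so (6950/68131) = (-1)^1·(3475/68131); sign now +1
reciprocity: (3475/68131) = -1·(68131/3475) since 3475 mod 4 = 3, 68131 mod 4 = 3; sign now -1
(68131/3475) = (2106/3475)   [reduce mod 3475]
2106 = 2^1·1053; (2/3475) = -1 since 3475 mod 8 = 3, so (2106/3475) = (-1)^1·(1053/3475); sign now +1
reciprocity: (1053/3475) = +1·(3475/1053) since 1053 mod 4 = 1, 3475 mod 4 = 3; sign now +1
(3475/1053) = (316/1053)   [reduce mod 1053]
316 = 2^2·79; (2/1053) = -1 since 1053 mod 8 = 5, so (316/1053) = (-1)^2·(79/1053); sign now +1
reciprocity: (79/1053) = +1·(1053/79) since 79 mod 4 = 3, 1053 mod 4 = 1; sign now +1
(1053/79) = (26/79)   [reduce mod 79]
26 = 2^1·13; (2/79) = +1 since 79 mod 8 = 7, so (26/79) = (+1)^1·(13/79); sign now +1
reciprocity: (13/79) = +1·(79/13) since 13 mod 4 = 1, 79 mod 4 = 3; sign now +1
(79/13) = (1/13)   [reduce mod 13]
(1/13) = 1; final value = sign = +1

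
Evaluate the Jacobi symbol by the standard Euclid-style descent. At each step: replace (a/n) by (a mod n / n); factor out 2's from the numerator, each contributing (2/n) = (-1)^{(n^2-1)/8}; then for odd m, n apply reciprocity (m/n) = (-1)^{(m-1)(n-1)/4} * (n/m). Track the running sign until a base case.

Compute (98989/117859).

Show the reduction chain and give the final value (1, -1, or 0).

reciprocity: (98989/117859) = +1·(117859/98989) since 98989 mod 4 = 1, 117859 mod 4 = 3; sign now +1
(117859/98989) = (18870/98989)   [reduce mod 98989]
18870 = 2^1·9435; (2/98989) = -1 since 98989 mod 8 = 5, so (18870/98989) = (-1)^1·(9435/98989); sign now -1
reciprocity: (9435/98989) = +1·(98989/9435) since 9435 mod 4 = 3, 98989 mod 4 = 1; sign now -1
(98989/9435) = (4639/9435)   [reduce mod 9435]
reciprocity: (4639/9435) = -1·(9435/4639) since 4639 mod 4 = 3, 9435 mod 4 = 3; sign now +1
(9435/4639) = (157/4639)   [reduce mod 4639]
reciprocity: (157/4639) = +1·(4639/157) since 157 mod 4 = 1, 4639 mod 4 = 3; sign now +1
(4639/157) = (86/157)   [reduce mod 157]
86 = 2^1·43; (2/157) = -1 since 157 mod 8 = 5, so (86/157) = (-1)^1·(43/157); sign now -1
reciprocity: (43/157) = +1·(157/43) since 43 mod 4 = 3, 157 mod 4 = 1; sign now -1
(157/43) = (28/43)   [reduce mod 43]
28 = 2^2·7; (2/43) = -1 since 43 mod 8 = 3, so (28/43) = (-1)^2·(7/43); sign now -1
reciprocity: (7/43) = -1·(43/7) since 7 mod 4 = 3, 43 mod 4 = 3; sign now +1
(43/7) = (1/7)   [reduce mod 7]
(1/7) = 1; final value = sign = +1

1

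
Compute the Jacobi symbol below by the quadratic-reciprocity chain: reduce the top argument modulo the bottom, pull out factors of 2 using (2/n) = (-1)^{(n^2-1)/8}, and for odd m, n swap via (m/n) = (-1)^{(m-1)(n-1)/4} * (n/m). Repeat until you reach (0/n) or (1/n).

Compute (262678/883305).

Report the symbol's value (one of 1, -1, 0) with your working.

-1

factor out 2^1: 262678 = 2^1·131339; with 883305 mod 8 = 1, (2/883305) = +1; sign now +1; continue with (131339/883305)
flip (131339/883305) -> (883305/131339): both odd, 131339 mod 4 = 3, 883305 mod 4 = 1, so the flip contributes +1; sign now +1
(883305/131339): 883305 mod 131339 = 95271, so (883305/131339) = (95271/131339)
flip (95271/131339) -> (131339/95271): both odd, 95271 mod 4 = 3, 131339 mod 4 = 3, so the flip contributes -1; sign now -1
(131339/95271): 131339 mod 95271 = 36068, so (131339/95271) = (36068/95271)
factor out 2^2: 36068 = 2^2·9017; with 95271 mod 8 = 7, (2/95271) = +1; sign now -1; continue with (9017/95271)
flip (9017/95271) -> (95271/9017): both odd, 9017 mod 4 = 1, 95271 mod 4 = 3, so the flip contributes +1; sign now -1
(95271/9017): 95271 mod 9017 = 5101, so (95271/9017) = (5101/9017)
flip (5101/9017) -> (9017/5101): both odd, 5101 mod 4 = 1, 9017 mod 4 = 1, so the flip contributes +1; sign now -1
(9017/5101): 9017 mod 5101 = 3916, so (9017/5101) = (3916/5101)
factor out 2^2: 3916 = 2^2·979; with 5101 mod 8 = 5, (2/5101) = -1; sign now -1; continue with (979/5101)
flip (979/5101) -> (5101/979): both odd, 979 mod 4 = 3, 5101 mod 4 = 1, so the flip contributes +1; sign now -1
(5101/979): 5101 mod 979 = 206, so (5101/979) = (206/979)
factor out 2^1: 206 = 2^1·103; with 979 mod 8 = 3, (2/979) = -1; sign now +1; continue with (103/979)
flip (103/979) -> (979/103): both odd, 103 mod 4 = 3, 979 mod 4 = 3, so the flip contributes -1; sign now -1
(979/103): 979 mod 103 = 52, so (979/103) = (52/103)
factor out 2^2: 52 = 2^2·13; with 103 mod 8 = 7, (2/103) = +1; sign now -1; continue with (13/103)
flip (13/103) -> (103/13): both odd, 13 mod 4 = 1, 103 mod 4 = 3, so the flip contributes +1; sign now -1
(103/13): 103 mod 13 = 12, so (103/13) = (12/13)
factor out 2^2: 12 = 2^2·3; with 13 mod 8 = 5, (2/13) = -1; sign now -1; continue with (3/13)
flip (3/13) -> (13/3): both odd, 3 mod 4 = 3, 13 mod 4 = 1, so the flip contributes +1; sign now -1
(13/3): 13 mod 3 = 1, so (13/3) = (1/3)
reached (1/3) = 1, so the symbol is -1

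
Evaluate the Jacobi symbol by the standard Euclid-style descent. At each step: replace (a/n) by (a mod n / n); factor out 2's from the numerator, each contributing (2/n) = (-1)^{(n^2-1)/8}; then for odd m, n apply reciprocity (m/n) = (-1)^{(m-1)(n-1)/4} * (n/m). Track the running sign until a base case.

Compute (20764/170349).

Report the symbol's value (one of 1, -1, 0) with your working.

1

20764 = 2^2·5191; (2/170349) = -1 since 170349 mod 8 = 5, so (20764/170349) = (-1)^2·(5191/170349); sign now +1
reciprocity: (5191/170349) = +1·(170349/5191) since 5191 mod 4 = 3, 170349 mod 4 = 1; sign now +1
(170349/5191) = (4237/5191)   [reduce mod 5191]
reciprocity: (4237/5191) = +1·(5191/4237) since 4237 mod 4 = 1, 5191 mod 4 = 3; sign now +1
(5191/4237) = (954/4237)   [reduce mod 4237]
954 = 2^1·477; (2/4237) = -1 since 4237 mod 8 = 5, so (954/4237) = (-1)^1·(477/4237); sign now -1
reciprocity: (477/4237) = +1·(4237/477) since 477 mod 4 = 1, 4237 mod 4 = 1; sign now -1
(4237/477) = (421/477)   [reduce mod 477]
reciprocity: (421/477) = +1·(477/421) since 421 mod 4 = 1, 477 mod 4 = 1; sign now -1
(477/421) = (56/421)   [reduce mod 421]
56 = 2^3·7; (2/421) = -1 since 421 mod 8 = 5, so (56/421) = (-1)^3·(7/421); sign now +1
reciprocity: (7/421) = +1·(421/7) since 7 mod 4 = 3, 421 mod 4 = 1; sign now +1
(421/7) = (1/7)   [reduce mod 7]
(1/7) = 1; final value = sign = +1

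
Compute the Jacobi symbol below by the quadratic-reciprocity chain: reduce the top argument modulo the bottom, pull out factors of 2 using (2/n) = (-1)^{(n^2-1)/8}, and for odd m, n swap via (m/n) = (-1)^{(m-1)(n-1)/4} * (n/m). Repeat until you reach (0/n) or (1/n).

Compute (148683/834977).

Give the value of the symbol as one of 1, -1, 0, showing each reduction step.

reciprocity: (148683/834977) = +1·(834977/148683) since 148683 mod 4 = 3, 834977 mod 4 = 1; sign now +1
(834977/148683) = (91562/148683)   [reduce mod 148683]
91562 = 2^1·45781; (2/148683) = -1 since 148683 mod 8 = 3, so (91562/148683) = (-1)^1·(45781/148683); sign now -1
reciprocity: (45781/148683) = +1·(148683/45781) since 45781 mod 4 = 1, 148683 mod 4 = 3; sign now -1
(148683/45781) = (11340/45781)   [reduce mod 45781]
11340 = 2^2·2835; (2/45781) = -1 since 45781 mod 8 = 5, so (11340/45781) = (-1)^2·(2835/45781); sign now -1
reciprocity: (2835/45781) = +1·(45781/2835) since 2835 mod 4 = 3, 45781 mod 4 = 1; sign now -1
(45781/2835) = (421/2835)   [reduce mod 2835]
reciprocity: (421/2835) = +1·(2835/421) since 421 mod 4 = 1, 2835 mod 4 = 3; sign now -1
(2835/421) = (309/421)   [reduce mod 421]
reciprocity: (309/421) = +1·(421/309) since 309 mod 4 = 1, 421 mod 4 = 1; sign now -1
(421/309) = (112/309)   [reduce mod 309]
112 = 2^4·7; (2/309) = -1 since 309 mod 8 = 5, so (112/309) = (-1)^4·(7/309); sign now -1
reciprocity: (7/309) = +1·(309/7) since 7 mod 4 = 3, 309 mod 4 = 1; sign now -1
(309/7) = (1/7)   [reduce mod 7]
(1/7) = 1; final value = sign = -1

-1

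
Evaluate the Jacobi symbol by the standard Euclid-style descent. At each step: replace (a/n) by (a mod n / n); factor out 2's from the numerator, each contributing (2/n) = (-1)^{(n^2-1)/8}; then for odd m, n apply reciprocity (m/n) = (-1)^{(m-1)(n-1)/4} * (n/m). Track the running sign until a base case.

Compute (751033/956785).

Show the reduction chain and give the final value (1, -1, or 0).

-1

reciprocity: (751033/956785) = +1·(956785/751033) since 751033 mod 4 = 1, 956785 mod 4 = 1; sign now +1
(956785/751033) = (205752/751033)   [reduce mod 751033]
205752 = 2^3·25719; (2/751033) = +1 since 751033 mod 8 = 1, so (205752/751033) = (+1)^3·(25719/751033); sign now +1
reciprocity: (25719/751033) = +1·(751033/25719) since 25719 mod 4 = 3, 751033 mod 4 = 1; sign now +1
(751033/25719) = (5182/25719)   [reduce mod 25719]
5182 = 2^1·2591; (2/25719) = +1 since 25719 mod 8 = 7, so (5182/25719) = (+1)^1·(2591/25719); sign now +1
reciprocity: (2591/25719) = -1·(25719/2591) since 2591 mod 4 = 3, 25719 mod 4 = 3; sign now -1
(25719/2591) = (2400/2591)   [reduce mod 2591]
2400 = 2^5·75; (2/2591) = +1 since 2591 mod 8 = 7, so (2400/2591) = (+1)^5·(75/2591); sign now -1
reciprocity: (75/2591) = -1·(2591/75) since 75 mod 4 = 3, 2591 mod 4 = 3; sign now +1
(2591/75) = (41/75)   [reduce mod 75]
reciprocity: (41/75) = +1·(75/41) since 41 mod 4 = 1, 75 mod 4 = 3; sign now +1
(75/41) = (34/41)   [reduce mod 41]
34 = 2^1·17; (2/41) = +1 since 41 mod 8 = 1, so (34/41) = (+1)^1·(17/41); sign now +1
reciprocity: (17/41) = +1·(41/17) since 17 mod 4 = 1, 41 mod 4 = 1; sign now +1
(41/17) = (7/17)   [reduce mod 17]
reciprocity: (7/17) = +1·(17/7) since 7 mod 4 = 3, 17 mod 4 = 1; sign now +1
(17/7) = (3/7)   [reduce mod 7]
reciprocity: (3/7) = -1·(7/3) since 3 mod 4 = 3, 7 mod 4 = 3; sign now -1
(7/3) = (1/3)   [reduce mod 3]
(1/3) = 1; final value = sign = -1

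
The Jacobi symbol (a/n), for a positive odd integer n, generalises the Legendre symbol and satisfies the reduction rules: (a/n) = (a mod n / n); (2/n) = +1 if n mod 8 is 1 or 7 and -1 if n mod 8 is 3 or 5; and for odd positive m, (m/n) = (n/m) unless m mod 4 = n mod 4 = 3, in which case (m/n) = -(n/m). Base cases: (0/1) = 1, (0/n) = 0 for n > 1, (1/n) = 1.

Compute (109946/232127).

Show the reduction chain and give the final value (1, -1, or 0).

1

109946 = 2^1·54973; (2/232127) = +1 since 232127 mod 8 = 7, so (109946/232127) = (+1)^1·(54973/232127); sign now +1
reciprocity: (54973/232127) = +1·(232127/54973) since 54973 mod 4 = 1, 232127 mod 4 = 3; sign now +1
(232127/54973) = (12235/54973)   [reduce mod 54973]
reciprocity: (12235/54973) = +1·(54973/12235) since 12235 mod 4 = 3, 54973 mod 4 = 1; sign now +1
(54973/12235) = (6033/12235)   [reduce mod 12235]
reciprocity: (6033/12235) = +1·(12235/6033) since 6033 mod 4 = 1, 12235 mod 4 = 3; sign now +1
(12235/6033) = (169/6033)   [reduce mod 6033]
reciprocity: (169/6033) = +1·(6033/169) since 169 mod 4 = 1, 6033 mod 4 = 1; sign now +1
(6033/169) = (118/169)   [reduce mod 169]
118 = 2^1·59; (2/169) = +1 since 169 mod 8 = 1, so (118/169) = (+1)^1·(59/169); sign now +1
reciprocity: (59/169) = +1·(169/59) since 59 mod 4 = 3, 169 mod 4 = 1; sign now +1
(169/59) = (51/59)   [reduce mod 59]
reciprocity: (51/59) = -1·(59/51) since 51 mod 4 = 3, 59 mod 4 = 3; sign now -1
(59/51) = (8/51)   [reduce mod 51]
8 = 2^3·1; (2/51) = -1 since 51 mod 8 = 3, so (8/51) = (-1)^3·(1/51); sign now +1
(1/51) = 1; final value = sign = +1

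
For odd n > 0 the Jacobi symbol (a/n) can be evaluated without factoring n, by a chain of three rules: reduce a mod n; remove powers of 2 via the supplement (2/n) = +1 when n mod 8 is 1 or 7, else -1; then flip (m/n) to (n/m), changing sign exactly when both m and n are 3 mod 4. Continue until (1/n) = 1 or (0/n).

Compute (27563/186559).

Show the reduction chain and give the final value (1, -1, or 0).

flip (27563/186559) -> (186559/27563): both odd, 27563 mod 4 = 3, 186559 mod 4 = 3, so the flip contributes -1; sign now -1
(186559/27563): 186559 mod 27563 = 21181, so (186559/27563) = (21181/27563)
flip (21181/27563) -> (27563/21181): both odd, 21181 mod 4 = 1, 27563 mod 4 = 3, so the flip contributes +1; sign now -1
(27563/21181): 27563 mod 21181 = 6382, so (27563/21181) = (6382/21181)
factor out 2^1: 6382 = 2^1·3191; with 21181 mod 8 = 5, (2/21181) = -1; sign now +1; continue with (3191/21181)
flip (3191/21181) -> (21181/3191): both odd, 3191 mod 4 = 3, 21181 mod 4 = 1, so the flip contributes +1; sign now +1
(21181/3191): 21181 mod 3191 = 2035, so (21181/3191) = (2035/3191)
flip (2035/3191) -> (3191/2035): both odd, 2035 mod 4 = 3, 3191 mod 4 = 3, so the flip contributes -1; sign now -1
(3191/2035): 3191 mod 2035 = 1156, so (3191/2035) = (1156/2035)
factor out 2^2: 1156 = 2^2·289; with 2035 mod 8 = 3, (2/2035) = -1; sign now -1; continue with (289/2035)
flip (289/2035) -> (2035/289): both odd, 289 mod 4 = 1, 2035 mod 4 = 3, so the flip contributes +1; sign now -1
(2035/289): 2035 mod 289 = 12, so (2035/289) = (12/289)
factor out 2^2: 12 = 2^2·3; with 289 mod 8 = 1, (2/289) = +1; sign now -1; continue with (3/289)
flip (3/289) -> (289/3): both odd, 3 mod 4 = 3, 289 mod 4 = 1, so the flip contributes +1; sign now -1
(289/3): 289 mod 3 = 1, so (289/3) = (1/3)
reached (1/3) = 1, so the symbol is -1

-1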